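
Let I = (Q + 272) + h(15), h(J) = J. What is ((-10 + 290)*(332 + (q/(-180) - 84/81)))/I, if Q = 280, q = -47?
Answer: 357722/2187 ≈ 163.57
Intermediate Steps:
I = 567 (I = (280 + 272) + 15 = 552 + 15 = 567)
((-10 + 290)*(332 + (q/(-180) - 84/81)))/I = ((-10 + 290)*(332 + (-47/(-180) - 84/81)))/567 = (280*(332 + (-47*(-1/180) - 84*1/81)))*(1/567) = (280*(332 + (47/180 - 28/27)))*(1/567) = (280*(332 - 419/540))*(1/567) = (280*(178861/540))*(1/567) = (2504054/27)*(1/567) = 357722/2187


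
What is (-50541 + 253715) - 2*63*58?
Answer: 195866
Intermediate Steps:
(-50541 + 253715) - 2*63*58 = 203174 - 126*58 = 203174 - 7308 = 195866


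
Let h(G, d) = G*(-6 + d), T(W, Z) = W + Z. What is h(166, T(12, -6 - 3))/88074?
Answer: -83/14679 ≈ -0.0056543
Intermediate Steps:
h(166, T(12, -6 - 3))/88074 = (166*(-6 + (12 + (-6 - 3))))/88074 = (166*(-6 + (12 - 9)))*(1/88074) = (166*(-6 + 3))*(1/88074) = (166*(-3))*(1/88074) = -498*1/88074 = -83/14679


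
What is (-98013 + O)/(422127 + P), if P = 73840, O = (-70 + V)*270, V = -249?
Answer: -184143/495967 ≈ -0.37128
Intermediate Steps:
O = -86130 (O = (-70 - 249)*270 = -319*270 = -86130)
(-98013 + O)/(422127 + P) = (-98013 - 86130)/(422127 + 73840) = -184143/495967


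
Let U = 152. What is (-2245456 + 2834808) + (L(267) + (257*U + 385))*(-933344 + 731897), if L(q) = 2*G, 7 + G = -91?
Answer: -7906809739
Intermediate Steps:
G = -98 (G = -7 - 91 = -98)
L(q) = -196 (L(q) = 2*(-98) = -196)
(-2245456 + 2834808) + (L(267) + (257*U + 385))*(-933344 + 731897) = (-2245456 + 2834808) + (-196 + (257*152 + 385))*(-933344 + 731897) = 589352 + (-196 + (39064 + 385))*(-201447) = 589352 + (-196 + 39449)*(-201447) = 589352 + 39253*(-201447) = 589352 - 7907399091 = -7906809739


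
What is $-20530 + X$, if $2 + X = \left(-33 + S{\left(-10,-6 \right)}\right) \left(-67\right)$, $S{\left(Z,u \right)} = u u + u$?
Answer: $-20331$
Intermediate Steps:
$S{\left(Z,u \right)} = u + u^{2}$ ($S{\left(Z,u \right)} = u^{2} + u = u + u^{2}$)
$X = 199$ ($X = -2 + \left(-33 - 6 \left(1 - 6\right)\right) \left(-67\right) = -2 + \left(-33 - -30\right) \left(-67\right) = -2 + \left(-33 + 30\right) \left(-67\right) = -2 - -201 = -2 + 201 = 199$)
$-20530 + X = -20530 + 199 = -20331$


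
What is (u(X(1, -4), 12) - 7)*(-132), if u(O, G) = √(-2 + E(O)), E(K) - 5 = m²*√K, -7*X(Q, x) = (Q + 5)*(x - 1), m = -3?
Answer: 924 - 132*√(147 + 63*√210)/7 ≈ 310.07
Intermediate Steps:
X(Q, x) = -(-1 + x)*(5 + Q)/7 (X(Q, x) = -(Q + 5)*(x - 1)/7 = -(5 + Q)*(-1 + x)/7 = -(-1 + x)*(5 + Q)/7)
E(K) = 5 + 9*√K (E(K) = 5 + (-3)²*√K = 5 + 9*√K)
u(O, G) = √(3 + 9*√O) (u(O, G) = √(-2 + (5 + 9*√O)) = √(3 + 9*√O))
(u(X(1, -4), 12) - 7)*(-132) = (√(3 + 9*√(5/7 - 5/7*(-4) + (⅐)*1 - ⅐*1*(-4))) - 7)*(-132) = (√(3 + 9*√(5/7 + 20/7 + ⅐ + 4/7)) - 7)*(-132) = (√(3 + 9*√(30/7)) - 7)*(-132) = (√(3 + 9*(√210/7)) - 7)*(-132) = (√(3 + 9*√210/7) - 7)*(-132) = (-7 + √(3 + 9*√210/7))*(-132) = 924 - 132*√(3 + 9*√210/7)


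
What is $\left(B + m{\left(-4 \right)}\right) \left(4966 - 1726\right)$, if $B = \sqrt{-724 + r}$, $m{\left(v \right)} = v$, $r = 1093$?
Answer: $-12960 + 9720 \sqrt{41} \approx 49278.0$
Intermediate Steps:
$B = 3 \sqrt{41}$ ($B = \sqrt{-724 + 1093} = \sqrt{369} = 3 \sqrt{41} \approx 19.209$)
$\left(B + m{\left(-4 \right)}\right) \left(4966 - 1726\right) = \left(3 \sqrt{41} - 4\right) \left(4966 - 1726\right) = \left(-4 + 3 \sqrt{41}\right) 3240 = -12960 + 9720 \sqrt{41}$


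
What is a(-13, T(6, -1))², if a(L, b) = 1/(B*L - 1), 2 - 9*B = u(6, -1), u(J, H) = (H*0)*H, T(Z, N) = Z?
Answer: 81/1225 ≈ 0.066122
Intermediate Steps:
u(J, H) = 0 (u(J, H) = 0*H = 0)
B = 2/9 (B = 2/9 - ⅑*0 = 2/9 + 0 = 2/9 ≈ 0.22222)
a(L, b) = 1/(-1 + 2*L/9) (a(L, b) = 1/(2*L/9 - 1) = 1/(-1 + 2*L/9))
a(-13, T(6, -1))² = (9/(-9 + 2*(-13)))² = (9/(-9 - 26))² = (9/(-35))² = (9*(-1/35))² = (-9/35)² = 81/1225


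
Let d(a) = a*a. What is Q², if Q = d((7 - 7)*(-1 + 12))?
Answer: 0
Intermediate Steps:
d(a) = a²
Q = 0 (Q = ((7 - 7)*(-1 + 12))² = (0*11)² = 0² = 0)
Q² = 0² = 0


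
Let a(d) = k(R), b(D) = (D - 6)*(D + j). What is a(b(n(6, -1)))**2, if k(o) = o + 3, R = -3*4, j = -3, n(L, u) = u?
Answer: 81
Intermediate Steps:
R = -12
k(o) = 3 + o
b(D) = (-6 + D)*(-3 + D) (b(D) = (D - 6)*(D - 3) = (-6 + D)*(-3 + D))
a(d) = -9 (a(d) = 3 - 12 = -9)
a(b(n(6, -1)))**2 = (-9)**2 = 81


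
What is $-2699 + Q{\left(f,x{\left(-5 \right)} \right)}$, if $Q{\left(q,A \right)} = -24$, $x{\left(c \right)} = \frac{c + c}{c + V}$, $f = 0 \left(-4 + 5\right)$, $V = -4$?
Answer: $-2723$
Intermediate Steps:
$f = 0$ ($f = 0 \cdot 1 = 0$)
$x{\left(c \right)} = \frac{2 c}{-4 + c}$ ($x{\left(c \right)} = \frac{c + c}{c - 4} = \frac{2 c}{-4 + c}$)
$-2699 + Q{\left(f,x{\left(-5 \right)} \right)} = -2699 - 24 = -2723$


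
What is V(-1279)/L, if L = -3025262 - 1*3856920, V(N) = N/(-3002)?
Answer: -1279/20660310364 ≈ -6.1906e-8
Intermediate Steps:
V(N) = -N/3002 (V(N) = N*(-1/3002) = -N/3002)
L = -6882182 (L = -3025262 - 3856920 = -6882182)
V(-1279)/L = -1/3002*(-1279)/(-6882182) = (1279/3002)*(-1/6882182) = -1279/20660310364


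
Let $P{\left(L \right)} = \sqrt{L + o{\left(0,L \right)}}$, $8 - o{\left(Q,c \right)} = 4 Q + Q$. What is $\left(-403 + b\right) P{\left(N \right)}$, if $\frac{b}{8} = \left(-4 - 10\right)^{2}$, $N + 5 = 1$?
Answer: $2330$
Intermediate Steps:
$N = -4$ ($N = -5 + 1 = -4$)
$o{\left(Q,c \right)} = 8 - 5 Q$ ($o{\left(Q,c \right)} = 8 - \left(4 Q + Q\right) = 8 - 5 Q$)
$P{\left(L \right)} = \sqrt{8 + L}$ ($P{\left(L \right)} = \sqrt{L + \left(8 - 0\right)} = \sqrt{L + \left(8 + 0\right)} = \sqrt{L + 8} = \sqrt{8 + L}$)
$b = 1568$ ($b = 8 \left(-4 - 10\right)^{2} = 8 \left(-14\right)^{2} = 8 \cdot 196 = 1568$)
$\left(-403 + b\right) P{\left(N \right)} = \left(-403 + 1568\right) \sqrt{8 - 4} = 1165 \sqrt{4} = 1165 \cdot 2 = 2330$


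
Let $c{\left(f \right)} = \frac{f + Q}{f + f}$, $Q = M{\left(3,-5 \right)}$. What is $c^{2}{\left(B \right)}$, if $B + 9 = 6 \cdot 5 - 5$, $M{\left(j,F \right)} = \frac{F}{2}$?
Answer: $\frac{729}{4096} \approx 0.17798$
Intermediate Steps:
$M{\left(j,F \right)} = \frac{F}{2}$ ($M{\left(j,F \right)} = F \frac{1}{2} = \frac{F}{2}$)
$Q = - \frac{5}{2}$ ($Q = \frac{1}{2} \left(-5\right) = - \frac{5}{2} \approx -2.5$)
$B = 16$ ($B = -9 + \left(6 \cdot 5 - 5\right) = -9 + \left(30 - 5\right) = -9 + 25 = 16$)
$c{\left(f \right)} = \frac{- \frac{5}{2} + f}{2 f}$ ($c{\left(f \right)} = \frac{f - \frac{5}{2}}{f + f} = \frac{- \frac{5}{2} + f}{2 f}$)
$c^{2}{\left(B \right)} = \left(\frac{-5 + 2 \cdot 16}{4 \cdot 16}\right)^{2} = \left(\frac{1}{4} \cdot \frac{1}{16} \left(-5 + 32\right)\right)^{2} = \left(\frac{1}{4} \cdot \frac{1}{16} \cdot 27\right)^{2} = \left(\frac{27}{64}\right)^{2} = \frac{729}{4096}$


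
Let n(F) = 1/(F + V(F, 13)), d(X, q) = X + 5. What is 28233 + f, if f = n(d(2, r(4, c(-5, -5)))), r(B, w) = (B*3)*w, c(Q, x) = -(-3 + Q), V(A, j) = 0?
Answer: 197632/7 ≈ 28233.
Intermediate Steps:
c(Q, x) = 3 - Q
r(B, w) = 3*B*w (r(B, w) = (3*B)*w = 3*B*w)
d(X, q) = 5 + X
n(F) = 1/F (n(F) = 1/(F + 0) = 1/F)
f = 1/7 (f = 1/(5 + 2) = 1/7 ≈ 0.14286)
28233 + f = 28233 + 1/7 = 197632/7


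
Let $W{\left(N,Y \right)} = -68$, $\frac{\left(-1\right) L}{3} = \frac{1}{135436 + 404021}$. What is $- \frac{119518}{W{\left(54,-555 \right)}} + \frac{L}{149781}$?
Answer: $\frac{1609517212156967}{915737967726} \approx 1757.6$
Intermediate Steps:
$L = - \frac{1}{179819}$ ($L = - \frac{3}{135436 + 404021} = - \frac{3}{539457} = \left(-3\right) \frac{1}{539457} = - \frac{1}{179819} \approx -5.5611 \cdot 10^{-6}$)
$- \frac{119518}{W{\left(54,-555 \right)}} + \frac{L}{149781} = - \frac{119518}{-68} - \frac{1}{179819 \cdot 149781} = \left(-119518\right) \left(- \frac{1}{68}\right) - \frac{1}{26933469639} = \frac{59759}{34} - \frac{1}{26933469639} = \frac{1609517212156967}{915737967726}$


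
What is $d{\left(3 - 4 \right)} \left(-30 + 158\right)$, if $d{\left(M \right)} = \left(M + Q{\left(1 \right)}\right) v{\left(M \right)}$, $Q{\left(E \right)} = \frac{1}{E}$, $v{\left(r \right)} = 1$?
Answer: $0$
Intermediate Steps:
$d{\left(M \right)} = 1 + M$ ($d{\left(M \right)} = \left(M + 1^{-1}\right) 1 = \left(M + 1\right) 1 = \left(1 + M\right) 1 = 1 + M$)
$d{\left(3 - 4 \right)} \left(-30 + 158\right) = \left(1 + \left(3 - 4\right)\right) \left(-30 + 158\right) = \left(1 + \left(3 - 4\right)\right) 128 = \left(1 - 1\right) 128 = 0 \cdot 128 = 0$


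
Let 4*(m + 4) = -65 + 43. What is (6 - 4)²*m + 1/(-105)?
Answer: -3991/105 ≈ -38.010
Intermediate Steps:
m = -19/2 (m = -4 + (-65 + 43)/4 = -4 + (¼)*(-22) = -4 - 11/2 = -19/2 ≈ -9.5000)
(6 - 4)²*m + 1/(-105) = (6 - 4)²*(-19/2) + 1/(-105) = 2²*(-19/2) - 1/105 = 4*(-19/2) - 1/105 = -38 - 1/105 = -3991/105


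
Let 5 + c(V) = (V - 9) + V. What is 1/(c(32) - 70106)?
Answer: -1/70056 ≈ -1.4274e-5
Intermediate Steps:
c(V) = -14 + 2*V (c(V) = -5 + ((V - 9) + V) = -5 + ((-9 + V) + V) = -5 + (-9 + 2*V) = -14 + 2*V)
1/(c(32) - 70106) = 1/((-14 + 2*32) - 70106) = 1/((-14 + 64) - 70106) = 1/(50 - 70106) = 1/(-70056) = -1/70056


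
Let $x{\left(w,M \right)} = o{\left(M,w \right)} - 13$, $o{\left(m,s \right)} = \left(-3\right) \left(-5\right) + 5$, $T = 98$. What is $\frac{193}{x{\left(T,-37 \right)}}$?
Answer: $\frac{193}{7} \approx 27.571$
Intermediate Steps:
$o{\left(m,s \right)} = 20$ ($o{\left(m,s \right)} = 15 + 5 = 20$)
$x{\left(w,M \right)} = 7$ ($x{\left(w,M \right)} = 20 - 13 = 7$)
$\frac{193}{x{\left(T,-37 \right)}} = \frac{193}{7}$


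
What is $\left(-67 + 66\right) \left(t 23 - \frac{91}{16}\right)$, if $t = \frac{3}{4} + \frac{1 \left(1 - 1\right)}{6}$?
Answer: $- \frac{185}{16} \approx -11.563$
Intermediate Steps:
$t = \frac{3}{4}$ ($t = 3 \cdot \frac{1}{4} + 1 \cdot 0 \cdot \frac{1}{6} = \frac{3}{4} + 0 \cdot \frac{1}{6} = \frac{3}{4} + 0 = \frac{3}{4} \approx 0.75$)
$\left(-67 + 66\right) \left(t 23 - \frac{91}{16}\right) = \left(-67 + 66\right) \left(\frac{3}{4} \cdot 23 - \frac{91}{16}\right) = - (\frac{69}{4} - \frac{91}{16}) = \left(-1\right) \frac{185}{16} = - \frac{185}{16}$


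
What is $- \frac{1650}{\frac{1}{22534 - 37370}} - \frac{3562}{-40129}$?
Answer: $\frac{982333846162}{40129} \approx 2.4479 \cdot 10^{7}$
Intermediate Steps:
$- \frac{1650}{\frac{1}{22534 - 37370}} - \frac{3562}{-40129} = - \frac{1650}{\frac{1}{-14836}} - - \frac{3562}{40129} = - \frac{1650}{- \frac{1}{14836}} + \frac{3562}{40129} = \left(-1650\right) \left(-14836\right) + \frac{3562}{40129} = 24479400 + \frac{3562}{40129} = \frac{982333846162}{40129}$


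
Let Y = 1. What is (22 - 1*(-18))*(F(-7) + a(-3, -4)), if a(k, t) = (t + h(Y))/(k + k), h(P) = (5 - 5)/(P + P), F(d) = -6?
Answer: -640/3 ≈ -213.33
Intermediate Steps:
h(P) = 0 (h(P) = 0/((2*P)) = 0*(1/(2*P)) = 0)
a(k, t) = t/(2*k) (a(k, t) = (t + 0)/(k + k) = t/((2*k)) = t*(1/(2*k)) = t/(2*k))
(22 - 1*(-18))*(F(-7) + a(-3, -4)) = (22 - 1*(-18))*(-6 + (½)*(-4)/(-3)) = (22 + 18)*(-6 + (½)*(-4)*(-⅓)) = 40*(-6 + ⅔) = 40*(-16/3) = -640/3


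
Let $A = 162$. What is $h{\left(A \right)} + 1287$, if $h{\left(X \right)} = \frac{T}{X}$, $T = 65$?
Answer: $\frac{208559}{162} \approx 1287.4$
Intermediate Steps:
$h{\left(X \right)} = \frac{65}{X}$
$h{\left(A \right)} + 1287 = \frac{65}{162} + 1287 = \frac{208559}{162}$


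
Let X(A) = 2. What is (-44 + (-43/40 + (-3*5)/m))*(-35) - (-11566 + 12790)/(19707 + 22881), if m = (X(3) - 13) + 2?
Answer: 43134913/28392 ≈ 1519.3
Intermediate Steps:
m = -9 (m = (2 - 13) + 2 = -11 + 2 = -9)
(-44 + (-43/40 + (-3*5)/m))*(-35) - (-11566 + 12790)/(19707 + 22881) = (-44 + (-43/40 - 3*5/(-9)))*(-35) - (-11566 + 12790)/(19707 + 22881) = (-44 + (-43*1/40 - 15*(-1/9)))*(-35) - 1224/42588 = (-44 + (-43/40 + 5/3))*(-35) - 1224/42588 = (-44 + 71/120)*(-35) - 1*34/1183 = -5209/120*(-35) - 34/1183 = 36463/24 - 34/1183 = 43134913/28392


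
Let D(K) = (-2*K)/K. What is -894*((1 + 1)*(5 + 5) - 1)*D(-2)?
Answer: 33972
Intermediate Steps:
D(K) = -2
-894*((1 + 1)*(5 + 5) - 1)*D(-2) = -894*((1 + 1)*(5 + 5) - 1)*(-2) = -894*(2*10 - 1)*(-2) = -894*(20 - 1)*(-2) = -16986*(-2) = -894*(-38) = 33972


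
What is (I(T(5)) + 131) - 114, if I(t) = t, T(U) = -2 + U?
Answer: 20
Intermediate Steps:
(I(T(5)) + 131) - 114 = ((-2 + 5) + 131) - 114 = (3 + 131) - 114 = 134 - 114 = 20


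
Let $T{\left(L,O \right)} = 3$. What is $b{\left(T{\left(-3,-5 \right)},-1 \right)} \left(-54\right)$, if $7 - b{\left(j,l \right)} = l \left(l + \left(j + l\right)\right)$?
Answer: $-432$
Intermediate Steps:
$b{\left(j,l \right)} = 7 - l \left(j + 2 l\right)$ ($b{\left(j,l \right)} = 7 - l \left(l + \left(j + l\right)\right) = 7 - l \left(j + 2 l\right)$)
$b{\left(T{\left(-3,-5 \right)},-1 \right)} \left(-54\right) = \left(7 - 2 \left(-1\right)^{2} - 3 \left(-1\right)\right) \left(-54\right) = \left(7 - 2 + 3\right) \left(-54\right) = 8 \left(-54\right) = -432$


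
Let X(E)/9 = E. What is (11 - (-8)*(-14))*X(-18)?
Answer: 16362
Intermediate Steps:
X(E) = 9*E
(11 - (-8)*(-14))*X(-18) = (11 - (-8)*(-14))*(9*(-18)) = (11 - 1*112)*(-162) = (11 - 112)*(-162) = -101*(-162) = 16362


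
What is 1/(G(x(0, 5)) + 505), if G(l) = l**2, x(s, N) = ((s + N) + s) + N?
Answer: 1/605 ≈ 0.0016529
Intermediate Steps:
x(s, N) = 2*N + 2*s (x(s, N) = ((N + s) + s) + N = (N + 2*s) + N = 2*N + 2*s)
1/(G(x(0, 5)) + 505) = 1/((2*5 + 2*0)**2 + 505) = 1/((10 + 0)**2 + 505) = 1/(10**2 + 505) = 1/(100 + 505) = 1/605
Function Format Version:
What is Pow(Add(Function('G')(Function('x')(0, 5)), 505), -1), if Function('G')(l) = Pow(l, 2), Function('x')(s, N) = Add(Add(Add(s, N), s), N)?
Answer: Rational(1, 605) ≈ 0.0016529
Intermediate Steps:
Function('x')(s, N) = Add(Mul(2, N), Mul(2, s)) (Function('x')(s, N) = Add(Add(Add(N, s), s), N) = Add(Add(N, Mul(2, s)), N) = Add(Mul(2, N), Mul(2, s)))
Pow(Add(Function('G')(Function('x')(0, 5)), 505), -1) = Pow(Add(Pow(Add(Mul(2, 5), Mul(2, 0)), 2), 505), -1) = Pow(Add(Pow(Add(10, 0), 2), 505), -1) = Pow(Add(Pow(10, 2), 505), -1) = Pow(Add(100, 505), -1) = Pow(605, -1) = Rational(1, 605)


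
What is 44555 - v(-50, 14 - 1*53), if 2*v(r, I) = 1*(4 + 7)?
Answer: 89099/2 ≈ 44550.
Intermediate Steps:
v(r, I) = 11/2 (v(r, I) = (1*(4 + 7))/2 = (1*11)/2 = (½)*11 = 11/2)
44555 - v(-50, 14 - 1*53) = 44555 - 1*11/2 = 44555 - 11/2 = 89099/2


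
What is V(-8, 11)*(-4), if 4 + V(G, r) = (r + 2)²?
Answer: -660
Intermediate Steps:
V(G, r) = -4 + (2 + r)² (V(G, r) = -4 + (r + 2)² = -4 + (2 + r)²)
V(-8, 11)*(-4) = (11*(4 + 11))*(-4) = (11*15)*(-4) = 165*(-4) = -660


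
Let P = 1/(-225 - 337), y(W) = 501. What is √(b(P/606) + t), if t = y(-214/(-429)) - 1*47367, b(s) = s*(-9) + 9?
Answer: 3*I*√16774413662085/56762 ≈ 216.46*I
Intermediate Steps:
P = -1/562 (P = 1/(-562) = -1/562 ≈ -0.0017794)
b(s) = 9 - 9*s (b(s) = -9*s + 9 = 9 - 9*s)
t = -46866 (t = 501 - 1*47367 = 501 - 47367 = -46866)
√(b(P/606) + t) = √((9 - (-9)/(562*606)) - 46866) = √((9 - 9*(-1/340572)) - 46866) = √((9 + 3/113524) - 46866) = √(1021719/113524 - 46866) = √(-5319394065/113524) = 3*I*√16774413662085/56762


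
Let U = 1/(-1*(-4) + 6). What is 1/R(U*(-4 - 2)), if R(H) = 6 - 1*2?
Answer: ¼ ≈ 0.25000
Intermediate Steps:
U = ⅒ (U = 1/(4 + 6) = 1/10 = ⅒ ≈ 0.10000)
R(H) = 4 (R(H) = 6 - 2 = 4)
1/R(U*(-4 - 2)) = 1/4 = ¼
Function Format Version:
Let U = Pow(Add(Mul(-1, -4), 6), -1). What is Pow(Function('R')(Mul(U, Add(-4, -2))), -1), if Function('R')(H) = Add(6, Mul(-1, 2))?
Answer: Rational(1, 4) ≈ 0.25000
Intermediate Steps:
U = Rational(1, 10) (U = Pow(Add(4, 6), -1) = Pow(10, -1) = Rational(1, 10) ≈ 0.10000)
Function('R')(H) = 4 (Function('R')(H) = Add(6, -2) = 4)
Pow(Function('R')(Mul(U, Add(-4, -2))), -1) = Pow(4, -1) = Rational(1, 4)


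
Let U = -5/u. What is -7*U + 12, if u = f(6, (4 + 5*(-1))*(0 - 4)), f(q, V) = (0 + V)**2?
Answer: 227/16 ≈ 14.188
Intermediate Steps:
f(q, V) = V**2
u = 16 (u = ((4 + 5*(-1))*(0 - 4))**2 = ((4 - 5)*(-4))**2 = (-1*(-4))**2 = 4**2 = 16)
U = -5/16 ≈ -0.31250
-7*U + 12 = -7*(-5/16) + 12 = 35/16 + 12 = 227/16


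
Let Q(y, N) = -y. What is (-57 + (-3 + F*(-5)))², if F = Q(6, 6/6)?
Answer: 900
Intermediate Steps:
F = -6 (F = -1*6 = -6)
(-57 + (-3 + F*(-5)))² = (-57 + (-3 - 6*(-5)))² = (-57 + (-3 + 30))² = (-57 + 27)² = (-30)² = 900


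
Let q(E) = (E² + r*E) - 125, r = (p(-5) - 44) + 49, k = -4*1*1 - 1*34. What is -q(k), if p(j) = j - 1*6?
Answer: -1547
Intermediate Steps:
p(j) = -6 + j (p(j) = j - 6 = -6 + j)
k = -38 (k = -4*1 - 34 = -4 - 34 = -38)
r = -6 (r = ((-6 - 5) - 44) + 49 = (-11 - 44) + 49 = -55 + 49 = -6)
q(E) = -125 + E² - 6*E (q(E) = (E² - 6*E) - 125 = -125 + E² - 6*E)
-q(k) = -(-125 + (-38)² - 6*(-38)) = -(-125 + 1444 + 228) = -1*1547 = -1547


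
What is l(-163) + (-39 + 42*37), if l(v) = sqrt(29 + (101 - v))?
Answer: 1515 + sqrt(293) ≈ 1532.1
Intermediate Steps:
l(v) = sqrt(130 - v)
l(-163) + (-39 + 42*37) = sqrt(130 - 1*(-163)) + (-39 + 42*37) = sqrt(130 + 163) + (-39 + 1554) = sqrt(293) + 1515 = 1515 + sqrt(293)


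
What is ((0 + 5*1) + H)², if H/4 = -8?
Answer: 729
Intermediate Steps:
H = -32 (H = 4*(-8) = -32)
((0 + 5*1) + H)² = ((0 + 5*1) - 32)² = ((0 + 5) - 32)² = (5 - 32)² = (-27)² = 729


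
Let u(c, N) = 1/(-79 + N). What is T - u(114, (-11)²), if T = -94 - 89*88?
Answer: -332893/42 ≈ -7926.0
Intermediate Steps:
T = -7926 (T = -94 - 7832 = -7926)
T - u(114, (-11)²) = -7926 - 1/(-79 + (-11)²) = -7926 - 1/(-79 + 121) = -7926 - 1/42 = -332893/42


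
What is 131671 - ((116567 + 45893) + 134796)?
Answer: -165585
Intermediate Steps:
131671 - ((116567 + 45893) + 134796) = 131671 - (162460 + 134796) = 131671 - 1*297256 = 131671 - 297256 = -165585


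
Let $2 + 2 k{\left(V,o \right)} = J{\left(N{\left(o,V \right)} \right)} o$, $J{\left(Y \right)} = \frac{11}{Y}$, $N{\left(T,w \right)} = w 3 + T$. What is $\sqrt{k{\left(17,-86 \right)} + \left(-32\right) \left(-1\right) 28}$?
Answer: $\frac{\sqrt{1112930}}{35} \approx 30.142$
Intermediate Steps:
$N{\left(T,w \right)} = T + 3 w$ ($N{\left(T,w \right)} = 3 w + T = T + 3 w$)
$k{\left(V,o \right)} = -1 + \frac{11 o}{2 \left(o + 3 V\right)}$ ($k{\left(V,o \right)} = -1 + \frac{\frac{11}{o + 3 V} o}{2} = -1 + \frac{11 o \frac{1}{o + 3 V}}{2} = -1 + \frac{11 o}{2 \left(o + 3 V\right)}$)
$\sqrt{k{\left(17,-86 \right)} + \left(-32\right) \left(-1\right) 28} = \sqrt{\frac{3 \left(\left(-2\right) 17 + 3 \left(-86\right)\right)}{2 \left(-86 + 3 \cdot 17\right)} + \left(-32\right) \left(-1\right) 28} = \sqrt{\frac{3 \left(-34 - 258\right)}{2 \left(-86 + 51\right)} + 32 \cdot 28} = \sqrt{\frac{3}{2} \frac{1}{-35} \left(-292\right) + 896} = \sqrt{\frac{3}{2} \left(- \frac{1}{35}\right) \left(-292\right) + 896} = \sqrt{\frac{438}{35} + 896} = \sqrt{\frac{31798}{35}} = \frac{\sqrt{1112930}}{35}$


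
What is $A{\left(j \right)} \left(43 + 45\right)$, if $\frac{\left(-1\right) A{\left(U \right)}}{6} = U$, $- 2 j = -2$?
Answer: $-528$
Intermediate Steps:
$j = 1$ ($j = \left(- \frac{1}{2}\right) \left(-2\right) = 1$)
$A{\left(U \right)} = - 6 U$
$A{\left(j \right)} \left(43 + 45\right) = \left(-6\right) 1 \left(43 + 45\right) = \left(-6\right) 88 = -528$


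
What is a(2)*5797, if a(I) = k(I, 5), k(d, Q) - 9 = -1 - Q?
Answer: 17391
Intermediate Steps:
k(d, Q) = 8 - Q (k(d, Q) = 9 + (-1 - Q) = 8 - Q)
a(I) = 3 (a(I) = 8 - 1*5 = 8 - 5 = 3)
a(2)*5797 = 3*5797 = 17391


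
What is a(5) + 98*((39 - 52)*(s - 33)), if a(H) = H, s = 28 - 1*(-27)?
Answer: -28023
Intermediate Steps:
s = 55 (s = 28 + 27 = 55)
a(5) + 98*((39 - 52)*(s - 33)) = 5 + 98*((39 - 52)*(55 - 33)) = 5 + 98*(-13*22) = 5 + 98*(-286) = 5 - 28028 = -28023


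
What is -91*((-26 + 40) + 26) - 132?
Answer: -3772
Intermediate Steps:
-91*((-26 + 40) + 26) - 132 = -91*(14 + 26) - 132 = -91*40 - 132 = -3640 - 132 = -3772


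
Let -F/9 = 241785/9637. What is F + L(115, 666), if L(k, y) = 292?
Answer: 637939/9637 ≈ 66.197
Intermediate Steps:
F = -2176065/9637 ≈ -225.80
F + L(115, 666) = -2176065/9637 + 292 = 637939/9637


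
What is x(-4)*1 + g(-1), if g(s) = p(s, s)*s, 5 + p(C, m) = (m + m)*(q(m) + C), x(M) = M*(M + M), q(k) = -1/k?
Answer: 37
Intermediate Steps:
x(M) = 2*M² (x(M) = M*(2*M) = 2*M²)
p(C, m) = -5 + 2*m*(C - 1/m) (p(C, m) = -5 + (m + m)*(-1/m + C) = -5 + (2*m)*(C - 1/m) = -5 + 2*m*(C - 1/m))
g(s) = s*(-7 + 2*s²) (g(s) = (-7 + 2*s*s)*s = (-7 + 2*s²)*s = s*(-7 + 2*s²))
x(-4)*1 + g(-1) = (2*(-4)²)*1 - (-7 + 2*(-1)²) = (2*16)*1 - (-7 + 2*1) = 32*1 - (-7 + 2) = 32 - 1*(-5) = 32 + 5 = 37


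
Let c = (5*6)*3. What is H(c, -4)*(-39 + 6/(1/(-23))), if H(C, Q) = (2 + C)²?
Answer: -1498128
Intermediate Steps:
c = 90 (c = 30*3 = 90)
H(c, -4)*(-39 + 6/(1/(-23))) = (2 + 90)²*(-39 + 6/(1/(-23))) = 92²*(-39 + 6/(-1/23)) = 8464*(-39 + 6*(-23)) = 8464*(-39 - 138) = 8464*(-177) = -1498128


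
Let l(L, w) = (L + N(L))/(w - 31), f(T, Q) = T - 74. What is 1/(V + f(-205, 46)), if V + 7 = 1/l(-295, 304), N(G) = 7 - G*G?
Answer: -87313/24971791 ≈ -0.0034965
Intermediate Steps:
f(T, Q) = -74 + T
N(G) = 7 - G²
l(L, w) = (7 + L - L²)/(-31 + w) (l(L, w) = (L + (7 - L²))/(w - 31) = (7 + L - L²)/(-31 + w))
V = -611464/87313 (V = -7 + 1/((7 - 295 - 1*(-295)²)/(-31 + 304)) = -7 + 1/((7 - 295 - 1*87025)/273) = -7 + 1/((7 - 295 - 87025)/273) = -7 + 1/((1/273)*(-87313)) = -7 + 1/(-87313/273) = -7 - 273/87313 = -611464/87313 ≈ -7.0031)
1/(V + f(-205, 46)) = 1/(-611464/87313 + (-74 - 205)) = 1/(-611464/87313 - 279) = 1/(-24971791/87313) = -87313/24971791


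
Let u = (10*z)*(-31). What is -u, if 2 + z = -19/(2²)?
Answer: -4185/2 ≈ -2092.5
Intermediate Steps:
z = -27/4 (z = -2 - 19/(2²) = -2 - 19/4 = -27/4 ≈ -6.7500)
u = 4185/2 (u = (10*(-27/4))*(-31) = -135/2*(-31) = 4185/2 ≈ 2092.5)
-u = -1*4185/2 = -4185/2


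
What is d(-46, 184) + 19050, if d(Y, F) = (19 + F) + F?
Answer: 19437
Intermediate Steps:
d(Y, F) = 19 + 2*F
d(-46, 184) + 19050 = (19 + 2*184) + 19050 = (19 + 368) + 19050 = 387 + 19050 = 19437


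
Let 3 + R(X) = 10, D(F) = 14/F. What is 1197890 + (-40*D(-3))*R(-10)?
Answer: 3597590/3 ≈ 1.1992e+6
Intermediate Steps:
R(X) = 7 (R(X) = -3 + 10 = 7)
1197890 + (-40*D(-3))*R(-10) = 1197890 - 560/(-3)*7 = 1197890 - 560*(-1)/3*7 = 1197890 - 40*(-14/3)*7 = 1197890 + (560/3)*7 = 1197890 + 3920/3 = 3597590/3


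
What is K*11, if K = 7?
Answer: 77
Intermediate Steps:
K*11 = 7*11 = 77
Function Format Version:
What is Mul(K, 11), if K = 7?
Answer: 77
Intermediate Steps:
Mul(K, 11) = Mul(7, 11) = 77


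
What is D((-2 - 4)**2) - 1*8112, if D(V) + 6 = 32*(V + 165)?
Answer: -1686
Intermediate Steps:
D(V) = 5274 + 32*V (D(V) = -6 + 32*(V + 165) = -6 + 32*(165 + V) = -6 + (5280 + 32*V) = 5274 + 32*V)
D((-2 - 4)**2) - 1*8112 = (5274 + 32*(-2 - 4)**2) - 1*8112 = (5274 + 32*(-6)**2) - 8112 = (5274 + 32*36) - 8112 = (5274 + 1152) - 8112 = 6426 - 8112 = -1686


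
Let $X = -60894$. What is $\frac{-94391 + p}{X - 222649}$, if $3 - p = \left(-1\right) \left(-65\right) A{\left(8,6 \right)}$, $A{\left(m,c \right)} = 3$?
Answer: $\frac{94583}{283543} \approx 0.33358$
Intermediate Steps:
$p = -192$ ($p = 3 - \left(-1\right) \left(-65\right) 3 = 3 - 65 \cdot 3 = 3 - 195 = -192$)
$\frac{-94391 + p}{X - 222649} = \frac{-94391 - 192}{-60894 - 222649} = - \frac{94583}{-283543} = \left(-94583\right) \left(- \frac{1}{283543}\right) = \frac{94583}{283543}$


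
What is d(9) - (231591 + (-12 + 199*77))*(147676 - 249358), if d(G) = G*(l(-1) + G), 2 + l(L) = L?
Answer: 25105489218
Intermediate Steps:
l(L) = -2 + L
d(G) = G*(-3 + G) (d(G) = G*((-2 - 1) + G) = G*(-3 + G))
d(9) - (231591 + (-12 + 199*77))*(147676 - 249358) = 9*(-3 + 9) - (231591 + (-12 + 199*77))*(147676 - 249358) = 9*6 - (231591 + (-12 + 15323))*(-101682) = 54 - (231591 + 15311)*(-101682) = 54 - 246902*(-101682) = 54 - 1*(-25105489164) = 54 + 25105489164 = 25105489218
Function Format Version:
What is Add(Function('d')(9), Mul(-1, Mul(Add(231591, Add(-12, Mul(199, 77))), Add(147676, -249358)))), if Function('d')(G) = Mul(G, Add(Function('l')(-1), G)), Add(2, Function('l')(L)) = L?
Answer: 25105489218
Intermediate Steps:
Function('l')(L) = Add(-2, L)
Function('d')(G) = Mul(G, Add(-3, G)) (Function('d')(G) = Mul(G, Add(Add(-2, -1), G)) = Mul(G, Add(-3, G)))
Add(Function('d')(9), Mul(-1, Mul(Add(231591, Add(-12, Mul(199, 77))), Add(147676, -249358)))) = Add(Mul(9, Add(-3, 9)), Mul(-1, Mul(Add(231591, Add(-12, Mul(199, 77))), Add(147676, -249358)))) = Add(Mul(9, 6), Mul(-1, Mul(Add(231591, Add(-12, 15323)), -101682))) = Add(54, Mul(-1, Mul(Add(231591, 15311), -101682))) = Add(54, Mul(-1, Mul(246902, -101682))) = Add(54, Mul(-1, -25105489164)) = Add(54, 25105489164) = 25105489218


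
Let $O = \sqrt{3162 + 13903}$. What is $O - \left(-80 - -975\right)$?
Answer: $-895 + \sqrt{17065} \approx -764.37$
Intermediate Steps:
$O = \sqrt{17065} \approx 130.63$
$O - \left(-80 - -975\right) = \sqrt{17065} - \left(-80 - -975\right) = \sqrt{17065} - \left(-80 + 975\right) = \sqrt{17065} - 895 = -895 + \sqrt{17065}$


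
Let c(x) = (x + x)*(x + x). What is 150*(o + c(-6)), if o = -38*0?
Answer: 21600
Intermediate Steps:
c(x) = 4*x**2 (c(x) = (2*x)*(2*x) = 4*x**2)
o = 0
150*(o + c(-6)) = 150*(0 + 4*(-6)**2) = 150*(0 + 4*36) = 150*(0 + 144) = 150*144 = 21600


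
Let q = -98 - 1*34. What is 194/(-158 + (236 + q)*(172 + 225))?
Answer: 97/20565 ≈ 0.0047168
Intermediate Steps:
q = -132 (q = -98 - 34 = -132)
194/(-158 + (236 + q)*(172 + 225)) = 194/(-158 + (236 - 132)*(172 + 225)) = 194/(-158 + 104*397) = 194/(-158 + 41288) = 194/41130 = 194*(1/41130) = 97/20565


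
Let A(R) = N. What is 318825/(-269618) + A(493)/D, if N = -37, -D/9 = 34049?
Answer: -97691075959/82622009538 ≈ -1.1824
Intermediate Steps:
D = -306441 (D = -9*34049 = -306441)
A(R) = -37
318825/(-269618) + A(493)/D = 318825/(-269618) - 37/(-306441) = 318825*(-1/269618) - 37*(-1/306441) = -318825/269618 + 37/306441 = -97691075959/82622009538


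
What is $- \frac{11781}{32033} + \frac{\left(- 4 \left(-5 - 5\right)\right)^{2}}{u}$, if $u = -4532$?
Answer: $- \frac{253991}{352363} \approx -0.72082$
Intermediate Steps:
$- \frac{11781}{32033} + \frac{\left(- 4 \left(-5 - 5\right)\right)^{2}}{u} = - \frac{11781}{32033} + \frac{\left(- 4 \left(-5 - 5\right)\right)^{2}}{-4532} = \left(-11781\right) \frac{1}{32033} + \left(\left(-4\right) \left(-10\right)\right)^{2} \left(- \frac{1}{4532}\right) = - \frac{11781}{32033} + 40^{2} \left(- \frac{1}{4532}\right) = - \frac{11781}{32033} + 1600 \left(- \frac{1}{4532}\right) = - \frac{11781}{32033} - \frac{400}{1133} = - \frac{253991}{352363}$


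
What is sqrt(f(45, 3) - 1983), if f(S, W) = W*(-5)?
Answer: 3*I*sqrt(222) ≈ 44.699*I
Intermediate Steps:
f(S, W) = -5*W
sqrt(f(45, 3) - 1983) = sqrt(-5*3 - 1983) = sqrt(-15 - 1983) = sqrt(-1998) = 3*I*sqrt(222)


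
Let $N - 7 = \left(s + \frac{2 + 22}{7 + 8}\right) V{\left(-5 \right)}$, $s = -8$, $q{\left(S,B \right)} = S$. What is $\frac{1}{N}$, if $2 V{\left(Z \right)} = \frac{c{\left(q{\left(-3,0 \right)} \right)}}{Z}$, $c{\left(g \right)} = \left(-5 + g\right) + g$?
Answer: $-25$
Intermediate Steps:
$c{\left(g \right)} = -5 + 2 g$
$V{\left(Z \right)} = - \frac{11}{2 Z}$ ($V{\left(Z \right)} = \frac{\left(-5 + 2 \left(-3\right)\right) \frac{1}{Z}}{2} = \frac{\left(-5 - 6\right) \frac{1}{Z}}{2} = \frac{\left(-11\right) \frac{1}{Z}}{2} = - \frac{11}{2 Z}$)
$N = - \frac{1}{25}$ ($N = 7 + \left(-8 + \frac{2 + 22}{7 + 8}\right) \left(- \frac{11}{2 \left(-5\right)}\right) = 7 + \left(-8 + \frac{24}{15}\right) \left(\left(- \frac{11}{2}\right) \left(- \frac{1}{5}\right)\right) = 7 + \left(-8 + 24 \cdot \frac{1}{15}\right) \frac{11}{10} = 7 + \left(-8 + \frac{8}{5}\right) \frac{11}{10} = 7 - \frac{176}{25} = - \frac{1}{25} \approx -0.04$)
$\frac{1}{N} = \frac{1}{- \frac{1}{25}} = -25$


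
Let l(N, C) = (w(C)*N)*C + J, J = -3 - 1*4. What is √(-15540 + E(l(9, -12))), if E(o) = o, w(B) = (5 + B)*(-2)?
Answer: I*√17059 ≈ 130.61*I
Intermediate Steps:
J = -7 (J = -3 - 4 = -7)
w(B) = -10 - 2*B
l(N, C) = -7 + C*N*(-10 - 2*C) (l(N, C) = ((-10 - 2*C)*N)*C - 7 = (N*(-10 - 2*C))*C - 7 = C*N*(-10 - 2*C) - 7 = -7 + C*N*(-10 - 2*C))
√(-15540 + E(l(9, -12))) = √(-15540 + (-7 - 2*(-12)*9*(5 - 12))) = √(-15540 + (-7 - 2*(-12)*9*(-7))) = √(-15540 + (-7 - 1512)) = √(-15540 - 1519) = √(-17059) = I*√17059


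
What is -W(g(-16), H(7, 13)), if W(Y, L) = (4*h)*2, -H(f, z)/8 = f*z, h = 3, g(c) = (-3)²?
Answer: -24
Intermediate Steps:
g(c) = 9
H(f, z) = -8*f*z
W(Y, L) = 24 (W(Y, L) = (4*3)*2 = 12*2 = 24)
-W(g(-16), H(7, 13)) = -1*24 = -24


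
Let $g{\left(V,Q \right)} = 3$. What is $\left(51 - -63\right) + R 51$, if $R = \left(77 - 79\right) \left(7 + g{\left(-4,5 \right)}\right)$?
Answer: $-906$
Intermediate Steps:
$R = -20$ ($R = \left(77 - 79\right) \left(7 + 3\right) = \left(-2\right) 10 = -20$)
$\left(51 - -63\right) + R 51 = \left(51 - -63\right) - 1020 = \left(51 + 63\right) - 1020 = 114 - 1020 = -906$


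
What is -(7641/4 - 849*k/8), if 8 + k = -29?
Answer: -46695/8 ≈ -5836.9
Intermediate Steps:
k = -37 (k = -8 - 29 = -37)
-(7641/4 - 849*k/8) = -7641/(9*(-8/(-37 - 1*18))) = -7641/(9*(-8/(-37 - 18))) = -7641/(9*(-8/(-55))) = -7641/(9*(-8*(-1/55))) = -7641/(9*(8/55)) = -7641/72/55 = -7641*55/72 = -46695/8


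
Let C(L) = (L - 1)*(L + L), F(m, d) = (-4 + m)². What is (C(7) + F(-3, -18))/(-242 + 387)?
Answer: 133/145 ≈ 0.91724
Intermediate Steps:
C(L) = 2*L*(-1 + L) (C(L) = (-1 + L)*(2*L) = 2*L*(-1 + L))
(C(7) + F(-3, -18))/(-242 + 387) = (2*7*(-1 + 7) + (-4 - 3)²)/(-242 + 387) = (2*7*6 + (-7)²)/145 = (84 + 49)*(1/145) = 133*(1/145) = 133/145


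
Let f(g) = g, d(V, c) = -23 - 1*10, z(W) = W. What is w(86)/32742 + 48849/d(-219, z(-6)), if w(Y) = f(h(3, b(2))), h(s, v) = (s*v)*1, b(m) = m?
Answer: -88856320/60027 ≈ -1480.3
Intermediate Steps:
d(V, c) = -33 (d(V, c) = -23 - 10 = -33)
h(s, v) = s*v
w(Y) = 6 (w(Y) = 3*2 = 6)
w(86)/32742 + 48849/d(-219, z(-6)) = 6/32742 + 48849/(-33) = 6*(1/32742) + 48849*(-1/33) = 1/5457 - 16283/11 = -88856320/60027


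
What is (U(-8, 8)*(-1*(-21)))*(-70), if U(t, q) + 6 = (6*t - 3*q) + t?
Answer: 126420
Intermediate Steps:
U(t, q) = -6 - 3*q + 7*t (U(t, q) = -6 + ((6*t - 3*q) + t) = -6 + ((-3*q + 6*t) + t) = -6 + (-3*q + 7*t) = -6 - 3*q + 7*t)
(U(-8, 8)*(-1*(-21)))*(-70) = ((-6 - 3*8 + 7*(-8))*(-1*(-21)))*(-70) = ((-6 - 24 - 56)*21)*(-70) = -86*21*(-70) = -1806*(-70) = 126420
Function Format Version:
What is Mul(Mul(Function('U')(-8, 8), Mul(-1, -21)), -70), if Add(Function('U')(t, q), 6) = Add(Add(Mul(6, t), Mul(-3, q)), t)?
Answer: 126420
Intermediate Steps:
Function('U')(t, q) = Add(-6, Mul(-3, q), Mul(7, t)) (Function('U')(t, q) = Add(-6, Add(Add(Mul(6, t), Mul(-3, q)), t)) = Add(-6, Add(Add(Mul(-3, q), Mul(6, t)), t)) = Add(-6, Add(Mul(-3, q), Mul(7, t))) = Add(-6, Mul(-3, q), Mul(7, t)))
Mul(Mul(Function('U')(-8, 8), Mul(-1, -21)), -70) = Mul(Mul(Add(-6, Mul(-3, 8), Mul(7, -8)), Mul(-1, -21)), -70) = Mul(Mul(Add(-6, -24, -56), 21), -70) = Mul(Mul(-86, 21), -70) = Mul(-1806, -70) = 126420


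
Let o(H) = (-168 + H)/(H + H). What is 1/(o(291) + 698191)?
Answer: 194/135449095 ≈ 1.4323e-6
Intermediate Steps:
o(H) = (-168 + H)/(2*H) (o(H) = (-168 + H)/((2*H)) = (-168 + H)*(1/(2*H)) = (-168 + H)/(2*H))
1/(o(291) + 698191) = 1/((½)*(-168 + 291)/291 + 698191) = 1/((½)*(1/291)*123 + 698191) = 1/(41/194 + 698191) = 1/(135449095/194) = 194/135449095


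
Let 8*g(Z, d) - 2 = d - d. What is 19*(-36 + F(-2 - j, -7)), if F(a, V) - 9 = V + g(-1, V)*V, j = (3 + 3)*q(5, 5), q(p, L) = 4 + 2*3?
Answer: -2717/4 ≈ -679.25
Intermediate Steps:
q(p, L) = 10 (q(p, L) = 4 + 6 = 10)
g(Z, d) = ¼ (g(Z, d) = ¼ + (d - d)/8 = ¼ + (⅛)*0 = ¼ + 0 = ¼)
j = 60 (j = (3 + 3)*10 = 6*10 = 60)
F(a, V) = 9 + 5*V/4 (F(a, V) = 9 + (V + V/4) = 9 + 5*V/4)
19*(-36 + F(-2 - j, -7)) = 19*(-36 + (9 + (5/4)*(-7))) = 19*(-36 + (9 - 35/4)) = 19*(-36 + ¼) = 19*(-143/4) = -2717/4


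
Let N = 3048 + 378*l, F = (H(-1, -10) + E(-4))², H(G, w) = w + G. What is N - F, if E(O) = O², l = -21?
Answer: -4915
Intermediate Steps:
H(G, w) = G + w
F = 25 (F = ((-1 - 10) + (-4)²)² = (-11 + 16)² = 5² = 25)
N = -4890 (N = 3048 + 378*(-21) = 3048 - 7938 = -4890)
N - F = -4890 - 1*25 = -4890 - 25 = -4915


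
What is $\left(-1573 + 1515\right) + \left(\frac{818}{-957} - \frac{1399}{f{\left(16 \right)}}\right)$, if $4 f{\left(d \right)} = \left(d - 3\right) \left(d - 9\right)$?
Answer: $- \frac{10480856}{87087} \approx -120.35$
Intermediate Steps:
$f{\left(d \right)} = \frac{\left(-9 + d\right) \left(-3 + d\right)}{4}$ ($f{\left(d \right)} = \frac{\left(d - 3\right) \left(d - 9\right)}{4} = \frac{\left(-3 + d\right) \left(-9 + d\right)}{4} = \frac{\left(-9 + d\right) \left(-3 + d\right)}{4}$)
$\left(-1573 + 1515\right) + \left(\frac{818}{-957} - \frac{1399}{f{\left(16 \right)}}\right) = \left(-1573 + 1515\right) + \left(\frac{818}{-957} - \frac{1399}{\frac{27}{4} - 48 + \frac{16^{2}}{4}}\right) = -58 + \left(818 \left(- \frac{1}{957}\right) - \frac{1399}{\frac{27}{4} - 48 + \frac{1}{4} \cdot 256}\right) = -58 - \left(\frac{818}{957} + \frac{1399}{\frac{27}{4} - 48 + 64}\right) = -58 - \left(\frac{818}{957} + \frac{1399}{\frac{91}{4}}\right) = -58 - \frac{5429810}{87087} = - \frac{10480856}{87087}$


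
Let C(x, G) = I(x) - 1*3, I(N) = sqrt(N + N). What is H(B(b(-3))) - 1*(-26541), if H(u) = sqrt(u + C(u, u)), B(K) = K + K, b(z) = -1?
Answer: 26541 + sqrt(-5 + 2*I) ≈ 26541.0 + 2.2787*I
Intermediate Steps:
I(N) = sqrt(2)*sqrt(N) (I(N) = sqrt(2*N) = sqrt(2)*sqrt(N))
B(K) = 2*K
C(x, G) = -3 + sqrt(2)*sqrt(x) (C(x, G) = sqrt(2)*sqrt(x) - 1*3 = sqrt(2)*sqrt(x) - 3 = -3 + sqrt(2)*sqrt(x))
H(u) = sqrt(-3 + u + sqrt(2)*sqrt(u)) (H(u) = sqrt(u + (-3 + sqrt(2)*sqrt(u))) = sqrt(-3 + u + sqrt(2)*sqrt(u)))
H(B(b(-3))) - 1*(-26541) = sqrt(-3 + 2*(-1) + sqrt(2)*sqrt(2*(-1))) - 1*(-26541) = sqrt(-3 - 2 + sqrt(2)*sqrt(-2)) + 26541 = sqrt(-3 - 2 + sqrt(2)*(I*sqrt(2))) + 26541 = sqrt(-3 - 2 + 2*I) + 26541 = sqrt(-5 + 2*I) + 26541 = 26541 + sqrt(-5 + 2*I)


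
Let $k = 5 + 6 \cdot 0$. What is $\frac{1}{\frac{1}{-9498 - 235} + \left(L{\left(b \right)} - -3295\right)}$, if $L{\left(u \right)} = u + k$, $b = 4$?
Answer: $\frac{9733}{32157831} \approx 0.00030266$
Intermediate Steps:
$k = 5$ ($k = 5 + 0 = 5$)
$L{\left(u \right)} = 5 + u$ ($L{\left(u \right)} = u + 5 = 5 + u$)
$\frac{1}{\frac{1}{-9498 - 235} + \left(L{\left(b \right)} - -3295\right)} = \frac{1}{\frac{1}{-9498 - 235} + \left(\left(5 + 4\right) - -3295\right)} = \frac{1}{\frac{1}{-9733} + \left(9 + 3295\right)} = \frac{1}{- \frac{1}{9733} + 3304} = \frac{1}{\frac{32157831}{9733}} = \frac{9733}{32157831}$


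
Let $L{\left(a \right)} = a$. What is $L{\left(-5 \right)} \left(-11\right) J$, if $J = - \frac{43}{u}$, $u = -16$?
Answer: $\frac{2365}{16} \approx 147.81$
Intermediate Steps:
$J = \frac{43}{16}$ ($J = - \frac{43}{-16} = \left(-43\right) \left(- \frac{1}{16}\right) = \frac{43}{16} \approx 2.6875$)
$L{\left(-5 \right)} \left(-11\right) J = \left(-5\right) \left(-11\right) \frac{43}{16} = 55 \cdot \frac{43}{16} = \frac{2365}{16}$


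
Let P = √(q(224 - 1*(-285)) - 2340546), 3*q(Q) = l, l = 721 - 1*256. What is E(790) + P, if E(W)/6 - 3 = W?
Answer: 4758 + I*√2340391 ≈ 4758.0 + 1529.8*I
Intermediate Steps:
E(W) = 18 + 6*W
l = 465 (l = 721 - 256 = 465)
q(Q) = 155 (q(Q) = (⅓)*465 = 155)
P = I*√2340391 (P = √(155 - 2340546) = √(-2340391) = I*√2340391 ≈ 1529.8*I)
E(790) + P = (18 + 6*790) + I*√2340391 = (18 + 4740) + I*√2340391 = 4758 + I*√2340391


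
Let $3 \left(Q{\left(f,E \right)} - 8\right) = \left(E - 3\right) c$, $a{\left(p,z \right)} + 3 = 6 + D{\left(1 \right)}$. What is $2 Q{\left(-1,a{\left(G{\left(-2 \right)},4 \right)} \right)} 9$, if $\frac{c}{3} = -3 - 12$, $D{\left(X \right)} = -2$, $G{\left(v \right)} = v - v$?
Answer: $684$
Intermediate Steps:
$G{\left(v \right)} = 0$
$c = -45$ ($c = 3 \left(-3 - 12\right) = 3 \left(-15\right) = -45$)
$a{\left(p,z \right)} = 1$ ($a{\left(p,z \right)} = -3 + \left(6 - 2\right) = -3 + 4 = 1$)
$Q{\left(f,E \right)} = 53 - 15 E$ ($Q{\left(f,E \right)} = 8 + \frac{\left(E - 3\right) \left(-45\right)}{3} = 8 + \frac{\left(-3 + E\right) \left(-45\right)}{3} = 8 + \frac{135 - 45 E}{3} = 8 - \left(-45 + 15 E\right) = 53 - 15 E$)
$2 Q{\left(-1,a{\left(G{\left(-2 \right)},4 \right)} \right)} 9 = 2 \left(53 - 15\right) 9 = 2 \cdot 38 \cdot 9 = 76 \cdot 9 = 684$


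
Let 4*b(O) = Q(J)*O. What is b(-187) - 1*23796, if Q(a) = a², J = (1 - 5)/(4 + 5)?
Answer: -1928224/81 ≈ -23805.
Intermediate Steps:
J = -4/9 ≈ -0.44444
b(O) = 4*O/81 (b(O) = ((-4/9)²*O)/4 = (16*O/81)/4 = 4*O/81)
b(-187) - 1*23796 = (4/81)*(-187) - 1*23796 = -748/81 - 23796 = -1928224/81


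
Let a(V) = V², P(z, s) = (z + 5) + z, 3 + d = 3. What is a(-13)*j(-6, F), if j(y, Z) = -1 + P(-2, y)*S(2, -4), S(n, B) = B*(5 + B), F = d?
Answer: -845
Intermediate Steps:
d = 0 (d = -3 + 3 = 0)
F = 0
P(z, s) = 5 + 2*z (P(z, s) = (5 + z) + z = 5 + 2*z)
j(y, Z) = -5 (j(y, Z) = -1 + (5 + 2*(-2))*(-4*(5 - 4)) = -1 + (5 - 4)*(-4*1) = -1 + 1*(-4) = -1 - 4 = -5)
a(-13)*j(-6, F) = (-13)²*(-5) = 169*(-5) = -845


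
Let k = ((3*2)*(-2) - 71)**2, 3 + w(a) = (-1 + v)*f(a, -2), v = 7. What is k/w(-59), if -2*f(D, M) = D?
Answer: 6889/174 ≈ 39.592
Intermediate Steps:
f(D, M) = -D/2
w(a) = -3 - 3*a (w(a) = -3 + (-1 + 7)*(-a/2) = -3 + 6*(-a/2) = -3 - 3*a)
k = 6889 (k = (6*(-2) - 71)**2 = (-12 - 71)**2 = (-83)**2 = 6889)
k/w(-59) = 6889/(-3 - 3*(-59)) = 6889/(-3 + 177) = 6889/174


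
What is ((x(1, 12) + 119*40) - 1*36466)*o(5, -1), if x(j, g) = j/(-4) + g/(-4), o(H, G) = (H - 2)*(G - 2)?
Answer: 1141533/4 ≈ 2.8538e+5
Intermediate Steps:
o(H, G) = (-2 + G)*(-2 + H) (o(H, G) = (-2 + H)*(-2 + G) = (-2 + G)*(-2 + H))
x(j, g) = -g/4 - j/4 (x(j, g) = j*(-¼) + g*(-¼) = -j/4 - g/4 = -g/4 - j/4)
((x(1, 12) + 119*40) - 1*36466)*o(5, -1) = (((-¼*12 - ¼*1) + 119*40) - 1*36466)*(4 - 2*(-1) - 2*5 - 1*5) = (((-3 - ¼) + 4760) - 36466)*(4 + 2 - 10 - 5) = ((-13/4 + 4760) - 36466)*(-9) = (19027/4 - 36466)*(-9) = -126837/4*(-9) = 1141533/4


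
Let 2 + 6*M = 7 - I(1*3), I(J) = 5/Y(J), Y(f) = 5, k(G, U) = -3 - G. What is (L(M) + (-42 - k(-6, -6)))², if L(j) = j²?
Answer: 160801/81 ≈ 1985.2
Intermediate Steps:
I(J) = 1 (I(J) = 5/5 = 5*(⅕) = 1)
M = ⅔ (M = -⅓ + (7 - 1*1)/6 = -⅓ + (7 - 1)/6 = -⅓ + (⅙)*6 = -⅓ + 1 = ⅔ ≈ 0.66667)
(L(M) + (-42 - k(-6, -6)))² = ((⅔)² + (-42 - (-3 - 1*(-6))))² = (4/9 + (-42 - (-3 + 6)))² = (4/9 + (-42 - 1*3))² = (4/9 + (-42 - 3))² = (4/9 - 45)² = (-401/9)² = 160801/81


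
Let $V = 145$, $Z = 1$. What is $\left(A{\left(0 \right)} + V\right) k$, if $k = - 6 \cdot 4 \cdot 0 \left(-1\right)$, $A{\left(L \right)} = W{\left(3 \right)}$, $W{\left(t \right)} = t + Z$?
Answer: $0$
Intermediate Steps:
$W{\left(t \right)} = 1 + t$ ($W{\left(t \right)} = t + 1 = 1 + t$)
$A{\left(L \right)} = 4$ ($A{\left(L \right)} = 1 + 3 = 4$)
$k = 0$ ($k = \left(-6\right) 0 \left(-1\right) = 0 \left(-1\right) = 0$)
$\left(A{\left(0 \right)} + V\right) k = \left(4 + 145\right) 0 = 149 \cdot 0 = 0$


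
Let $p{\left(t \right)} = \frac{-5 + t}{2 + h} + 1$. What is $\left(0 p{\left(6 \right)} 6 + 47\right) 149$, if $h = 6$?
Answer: $7003$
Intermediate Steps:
$p{\left(t \right)} = \frac{3}{8} + \frac{t}{8}$ ($p{\left(t \right)} = \frac{-5 + t}{2 + 6} + 1 = \frac{-5 + t}{8} + 1 = \left(-5 + t\right) \frac{1}{8} + 1 = \left(- \frac{5}{8} + \frac{t}{8}\right) + 1 = \frac{3}{8} + \frac{t}{8}$)
$\left(0 p{\left(6 \right)} 6 + 47\right) 149 = \left(0 \left(\frac{3}{8} + \frac{1}{8} \cdot 6\right) 6 + 47\right) 149 = \left(0 \left(\frac{3}{8} + \frac{3}{4}\right) 6 + 47\right) 149 = \left(0 \cdot \frac{9}{8} \cdot 6 + 47\right) 149 = \left(0 \cdot 6 + 47\right) 149 = \left(0 + 47\right) 149 = 47 \cdot 149 = 7003$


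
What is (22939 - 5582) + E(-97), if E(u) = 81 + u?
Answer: 17341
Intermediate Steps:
(22939 - 5582) + E(-97) = (22939 - 5582) + (81 - 97) = 17357 - 16 = 17341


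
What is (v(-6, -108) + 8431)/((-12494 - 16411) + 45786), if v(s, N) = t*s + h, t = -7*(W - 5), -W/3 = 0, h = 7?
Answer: 484/993 ≈ 0.48741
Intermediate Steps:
W = 0 (W = -3*0 = 0)
t = 35 (t = -7*(0 - 5) = -7*(-5) = 35)
v(s, N) = 7 + 35*s (v(s, N) = 35*s + 7 = 7 + 35*s)
(v(-6, -108) + 8431)/((-12494 - 16411) + 45786) = ((7 + 35*(-6)) + 8431)/((-12494 - 16411) + 45786) = ((7 - 210) + 8431)/(-28905 + 45786) = (-203 + 8431)/16881 = 8228*(1/16881) = 484/993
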